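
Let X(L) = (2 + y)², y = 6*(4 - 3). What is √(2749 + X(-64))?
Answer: √2813 ≈ 53.038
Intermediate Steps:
y = 6 (y = 6*1 = 6)
X(L) = 64 (X(L) = (2 + 6)² = 8² = 64)
√(2749 + X(-64)) = √(2749 + 64) = √2813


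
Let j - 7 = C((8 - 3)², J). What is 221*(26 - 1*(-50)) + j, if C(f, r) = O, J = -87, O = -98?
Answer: 16705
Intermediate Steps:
C(f, r) = -98
j = -91 (j = 7 - 98 = -91)
221*(26 - 1*(-50)) + j = 221*(26 - 1*(-50)) - 91 = 221*(26 + 50) - 91 = 221*76 - 91 = 16796 - 91 = 16705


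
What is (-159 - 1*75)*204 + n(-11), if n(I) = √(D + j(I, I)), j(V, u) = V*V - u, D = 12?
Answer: -47724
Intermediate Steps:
j(V, u) = V² - u
n(I) = √(12 + I² - I) (n(I) = √(12 + (I² - I)) = √(12 + I² - I))
(-159 - 1*75)*204 + n(-11) = (-159 - 1*75)*204 + √(12 + (-11)² - 1*(-11)) = (-159 - 75)*204 + √(12 + 121 + 11) = -234*204 + √144 = -47736 + 12 = -47724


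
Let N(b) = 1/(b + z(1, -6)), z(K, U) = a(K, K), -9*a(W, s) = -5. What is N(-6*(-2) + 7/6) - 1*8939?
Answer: -2207915/247 ≈ -8938.9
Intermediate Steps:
a(W, s) = 5/9 (a(W, s) = -⅑*(-5) = 5/9)
z(K, U) = 5/9
N(b) = 1/(5/9 + b) (N(b) = 1/(b + 5/9) = 1/(5/9 + b))
N(-6*(-2) + 7/6) - 1*8939 = 9/(5 + 9*(-6*(-2) + 7/6)) - 1*8939 = 9/(5 + 9*(12 + 7*(⅙))) - 8939 = 9/(5 + 9*(12 + 7/6)) - 8939 = 9/(5 + 9*(79/6)) - 8939 = 9/(5 + 237/2) - 8939 = 9/(247/2) - 8939 = 9*(2/247) - 8939 = 18/247 - 8939 = -2207915/247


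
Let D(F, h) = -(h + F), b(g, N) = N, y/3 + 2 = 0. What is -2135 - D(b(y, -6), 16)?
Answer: -2125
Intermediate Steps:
y = -6 (y = -6 + 3*0 = -6 + 0 = -6)
D(F, h) = -F - h (D(F, h) = -(F + h) = -F - h)
-2135 - D(b(y, -6), 16) = -2135 - (-1*(-6) - 1*16) = -2135 - (6 - 16) = -2135 - 1*(-10) = -2135 + 10 = -2125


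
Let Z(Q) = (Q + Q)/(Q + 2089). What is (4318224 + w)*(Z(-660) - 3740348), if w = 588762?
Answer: -26227637079663432/1429 ≈ -1.8354e+13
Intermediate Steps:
Z(Q) = 2*Q/(2089 + Q) (Z(Q) = (2*Q)/(2089 + Q) = 2*Q/(2089 + Q))
(4318224 + w)*(Z(-660) - 3740348) = (4318224 + 588762)*(2*(-660)/(2089 - 660) - 3740348) = 4906986*(2*(-660)/1429 - 3740348) = 4906986*(2*(-660)*(1/1429) - 3740348) = 4906986*(-1320/1429 - 3740348) = 4906986*(-5344958612/1429) = -26227637079663432/1429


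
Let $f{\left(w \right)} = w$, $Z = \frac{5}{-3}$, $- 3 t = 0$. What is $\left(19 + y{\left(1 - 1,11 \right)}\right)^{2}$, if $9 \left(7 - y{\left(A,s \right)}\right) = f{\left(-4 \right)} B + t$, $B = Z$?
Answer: $\frac{465124}{729} \approx 638.03$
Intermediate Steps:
$t = 0$ ($t = \left(- \frac{1}{3}\right) 0 = 0$)
$Z = - \frac{5}{3}$ ($Z = 5 \left(- \frac{1}{3}\right) = - \frac{5}{3} \approx -1.6667$)
$B = - \frac{5}{3} \approx -1.6667$
$y{\left(A,s \right)} = \frac{169}{27}$ ($y{\left(A,s \right)} = 7 - \frac{\left(-4\right) \left(- \frac{5}{3}\right) + 0}{9} = 7 - \frac{\frac{20}{3} + 0}{9} = 7 - \frac{20}{27} = \frac{169}{27}$)
$\left(19 + y{\left(1 - 1,11 \right)}\right)^{2} = \left(19 + \frac{169}{27}\right)^{2} = \left(\frac{682}{27}\right)^{2} = \frac{465124}{729}$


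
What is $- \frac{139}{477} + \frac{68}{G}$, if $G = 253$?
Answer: $- \frac{2731}{120681} \approx -0.02263$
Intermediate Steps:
$- \frac{139}{477} + \frac{68}{G} = - \frac{139}{477} + \frac{68}{253} = - \frac{2731}{120681}$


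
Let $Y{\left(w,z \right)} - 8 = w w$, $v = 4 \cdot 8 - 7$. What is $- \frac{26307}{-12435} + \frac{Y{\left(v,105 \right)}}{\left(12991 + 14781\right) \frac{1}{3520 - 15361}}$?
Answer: $- \frac{30824705517}{115114940} \approx -267.77$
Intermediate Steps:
$v = 25$ ($v = 32 - 7 = 25$)
$Y{\left(w,z \right)} = 8 + w^{2}$ ($Y{\left(w,z \right)} = 8 + w w = 8 + w^{2}$)
$- \frac{26307}{-12435} + \frac{Y{\left(v,105 \right)}}{\left(12991 + 14781\right) \frac{1}{3520 - 15361}} = - \frac{26307}{-12435} + \frac{8 + 25^{2}}{\left(12991 + 14781\right) \frac{1}{3520 - 15361}} = \left(-26307\right) \left(- \frac{1}{12435}\right) + \frac{8 + 625}{27772 \frac{1}{-11841}} = \frac{8769}{4145} + \frac{633}{27772 \left(- \frac{1}{11841}\right)} = \frac{8769}{4145} + \frac{633}{- \frac{27772}{11841}} = \frac{8769}{4145} + 633 \left(- \frac{11841}{27772}\right) = \frac{8769}{4145} - \frac{7495353}{27772} = - \frac{30824705517}{115114940}$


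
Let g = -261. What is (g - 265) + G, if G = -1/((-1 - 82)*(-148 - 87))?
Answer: -10259631/19505 ≈ -526.00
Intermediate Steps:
G = -1/19505 (G = -1/((-83*(-235))) = -1/19505 ≈ -5.1269e-5)
(g - 265) + G = (-261 - 265) - 1/19505 = -526 - 1/19505 = -10259631/19505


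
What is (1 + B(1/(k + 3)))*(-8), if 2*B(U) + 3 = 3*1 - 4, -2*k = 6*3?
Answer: 8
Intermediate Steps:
k = -9 (k = -3*3 = -½*18 = -9)
B(U) = -2 (B(U) = -3/2 + (3*1 - 4)/2 = -3/2 + (3 - 4)/2 = -3/2 + (½)*(-1) = -3/2 - ½ = -2)
(1 + B(1/(k + 3)))*(-8) = (1 - 2)*(-8) = -1*(-8) = 8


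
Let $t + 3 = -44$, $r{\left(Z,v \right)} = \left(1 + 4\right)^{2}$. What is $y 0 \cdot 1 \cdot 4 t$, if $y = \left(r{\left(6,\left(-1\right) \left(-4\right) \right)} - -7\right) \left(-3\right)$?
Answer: $0$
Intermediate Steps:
$r{\left(Z,v \right)} = 25$ ($r{\left(Z,v \right)} = 5^{2} = 25$)
$t = -47$ ($t = -3 - 44 = -47$)
$y = -96$ ($y = \left(25 - -7\right) \left(-3\right) = \left(25 + 7\right) \left(-3\right) = 32 \left(-3\right) = -96$)
$y 0 \cdot 1 \cdot 4 t = - 96 \cdot 0 \cdot 1 \cdot 4 \left(-47\right) = - 96 \cdot 0 \cdot 4 \left(-47\right) = \left(-96\right) 0 \left(-47\right) = 0 \left(-47\right) = 0$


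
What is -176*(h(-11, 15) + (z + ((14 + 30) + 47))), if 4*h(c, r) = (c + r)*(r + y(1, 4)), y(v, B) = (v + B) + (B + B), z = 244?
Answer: -63888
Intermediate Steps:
y(v, B) = v + 3*B (y(v, B) = (B + v) + 2*B = v + 3*B)
h(c, r) = (13 + r)*(c + r)/4 (h(c, r) = ((c + r)*(r + (1 + 3*4)))/4 = ((c + r)*(r + (1 + 12)))/4 = ((c + r)*(r + 13))/4 = ((c + r)*(13 + r))/4 = ((13 + r)*(c + r))/4 = (13 + r)*(c + r)/4)
-176*(h(-11, 15) + (z + ((14 + 30) + 47))) = -176*(((1/4)*15**2 + (13/4)*(-11) + (13/4)*15 + (1/4)*(-11)*15) + (244 + ((14 + 30) + 47))) = -176*(((1/4)*225 - 143/4 + 195/4 - 165/4) + (244 + (44 + 47))) = -176*((225/4 - 143/4 + 195/4 - 165/4) + (244 + 91)) = -176*(28 + 335) = -176*363 = -63888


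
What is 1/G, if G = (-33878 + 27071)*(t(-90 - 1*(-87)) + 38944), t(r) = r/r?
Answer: -1/265098615 ≈ -3.7722e-9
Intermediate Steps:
t(r) = 1
G = -265098615 (G = (-33878 + 27071)*(1 + 38944) = -6807*38945 = -265098615)
1/G = 1/(-265098615) = -1/265098615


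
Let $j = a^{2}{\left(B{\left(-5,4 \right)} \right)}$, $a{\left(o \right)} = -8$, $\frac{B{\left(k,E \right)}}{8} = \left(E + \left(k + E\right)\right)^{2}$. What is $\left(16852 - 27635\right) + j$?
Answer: $-10719$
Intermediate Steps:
$B{\left(k,E \right)} = 8 \left(k + 2 E\right)^{2}$ ($B{\left(k,E \right)} = 8 \left(E + \left(k + E\right)\right)^{2} = 8 \left(E + \left(E + k\right)\right)^{2} = 8 \left(k + 2 E\right)^{2}$)
$j = 64$ ($j = \left(-8\right)^{2} = 64$)
$\left(16852 - 27635\right) + j = \left(16852 - 27635\right) + 64 = -10783 + 64 = -10719$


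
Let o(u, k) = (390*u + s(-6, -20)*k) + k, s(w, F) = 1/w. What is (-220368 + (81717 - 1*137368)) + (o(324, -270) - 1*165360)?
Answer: -315244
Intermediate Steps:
o(u, k) = 390*u + 5*k/6 (o(u, k) = (390*u + k/(-6)) + k = (390*u - k/6) + k = 390*u + 5*k/6)
(-220368 + (81717 - 1*137368)) + (o(324, -270) - 1*165360) = (-220368 + (81717 - 1*137368)) + ((390*324 + (⅚)*(-270)) - 1*165360) = (-220368 + (81717 - 137368)) + ((126360 - 225) - 165360) = (-220368 - 55651) + (126135 - 165360) = -276019 - 39225 = -315244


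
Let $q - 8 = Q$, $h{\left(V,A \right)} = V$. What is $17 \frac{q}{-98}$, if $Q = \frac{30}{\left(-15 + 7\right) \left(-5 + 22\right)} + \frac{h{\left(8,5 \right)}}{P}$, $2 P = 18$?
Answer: $- \frac{5305}{3528} \approx -1.5037$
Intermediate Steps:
$P = 9$ ($P = \frac{1}{2} \cdot 18 = 9$)
$Q = \frac{409}{612}$ ($Q = \frac{30}{\left(-15 + 7\right) \left(-5 + 22\right)} + \frac{8}{9} = \frac{30}{\left(-8\right) 17} + 8 \cdot \frac{1}{9} = \frac{30}{-136} + \frac{8}{9} = 30 \left(- \frac{1}{136}\right) + \frac{8}{9} = - \frac{15}{68} + \frac{8}{9} = \frac{409}{612} \approx 0.6683$)
$q = \frac{5305}{612}$ ($q = 8 + \frac{409}{612} = \frac{5305}{612} \approx 8.6683$)
$17 \frac{q}{-98} = 17 \frac{5305}{612 \left(-98\right)} = 17 \cdot \frac{5305}{612} \left(- \frac{1}{98}\right) = 17 \left(- \frac{5305}{59976}\right) = - \frac{5305}{3528}$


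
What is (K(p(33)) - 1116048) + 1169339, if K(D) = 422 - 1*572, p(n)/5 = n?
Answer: 53141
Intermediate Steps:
p(n) = 5*n
K(D) = -150 (K(D) = 422 - 572 = -150)
(K(p(33)) - 1116048) + 1169339 = (-150 - 1116048) + 1169339 = -1116198 + 1169339 = 53141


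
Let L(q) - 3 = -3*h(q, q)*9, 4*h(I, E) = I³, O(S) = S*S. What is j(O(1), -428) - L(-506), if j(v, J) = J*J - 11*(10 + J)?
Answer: -874303179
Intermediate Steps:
O(S) = S²
h(I, E) = I³/4
j(v, J) = -110 + J² - 11*J (j(v, J) = J² + (-110 - 11*J) = -110 + J² - 11*J)
L(q) = 3 - 27*q³/4 (L(q) = 3 - 3*q³/4*9 = 3 - 27*q³/4)
j(O(1), -428) - L(-506) = (-110 + (-428)² - 11*(-428)) - (3 - 27/4*(-506)³) = (-110 + 183184 + 4708) - (3 - 27/4*(-129554216)) = 187782 - (3 + 874490958) = 187782 - 1*874490961 = 187782 - 874490961 = -874303179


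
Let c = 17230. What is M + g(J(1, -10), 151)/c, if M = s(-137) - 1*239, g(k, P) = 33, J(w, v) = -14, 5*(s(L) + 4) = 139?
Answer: -3707863/17230 ≈ -215.20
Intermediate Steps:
s(L) = 119/5 (s(L) = -4 + (⅕)*139 = -4 + 139/5 = 119/5)
M = -1076/5 (M = 119/5 - 1*239 = 119/5 - 239 = -1076/5 ≈ -215.20)
M + g(J(1, -10), 151)/c = -1076/5 + 33/17230 = -3707863/17230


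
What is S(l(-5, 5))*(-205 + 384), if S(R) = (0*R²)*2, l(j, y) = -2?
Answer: 0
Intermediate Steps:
S(R) = 0 (S(R) = 0*2 = 0)
S(l(-5, 5))*(-205 + 384) = 0*(-205 + 384) = 0*179 = 0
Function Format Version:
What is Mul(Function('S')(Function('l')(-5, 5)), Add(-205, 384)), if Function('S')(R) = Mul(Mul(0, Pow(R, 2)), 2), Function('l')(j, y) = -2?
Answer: 0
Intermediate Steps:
Function('S')(R) = 0 (Function('S')(R) = Mul(0, 2) = 0)
Mul(Function('S')(Function('l')(-5, 5)), Add(-205, 384)) = Mul(0, Add(-205, 384)) = Mul(0, 179) = 0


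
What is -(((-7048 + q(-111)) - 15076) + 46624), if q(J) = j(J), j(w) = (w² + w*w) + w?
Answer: -49031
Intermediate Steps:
j(w) = w + 2*w² (j(w) = (w² + w²) + w = 2*w² + w = w + 2*w²)
q(J) = J*(1 + 2*J)
-(((-7048 + q(-111)) - 15076) + 46624) = -(((-7048 - 111*(1 + 2*(-111))) - 15076) + 46624) = -(((-7048 - 111*(1 - 222)) - 15076) + 46624) = -(((-7048 - 111*(-221)) - 15076) + 46624) = -(((-7048 + 24531) - 15076) + 46624) = -((17483 - 15076) + 46624) = -(2407 + 46624) = -1*49031 = -49031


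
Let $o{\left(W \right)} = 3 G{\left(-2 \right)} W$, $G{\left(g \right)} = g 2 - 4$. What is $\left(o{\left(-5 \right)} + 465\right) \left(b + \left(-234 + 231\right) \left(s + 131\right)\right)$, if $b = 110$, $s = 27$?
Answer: $-212940$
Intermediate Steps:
$G{\left(g \right)} = -4 + 2 g$ ($G{\left(g \right)} = 2 g - 4 = -4 + 2 g$)
$o{\left(W \right)} = - 24 W$ ($o{\left(W \right)} = 3 \left(-4 + 2 \left(-2\right)\right) W = 3 \left(-4 - 4\right) W = 3 \left(-8\right) W = - 24 W$)
$\left(o{\left(-5 \right)} + 465\right) \left(b + \left(-234 + 231\right) \left(s + 131\right)\right) = \left(\left(-24\right) \left(-5\right) + 465\right) \left(110 + \left(-234 + 231\right) \left(27 + 131\right)\right) = \left(120 + 465\right) \left(110 - 474\right) = 585 \left(110 - 474\right) = 585 \left(-364\right) = -212940$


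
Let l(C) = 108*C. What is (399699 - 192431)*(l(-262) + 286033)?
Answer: 53420632516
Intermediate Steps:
(399699 - 192431)*(l(-262) + 286033) = (399699 - 192431)*(108*(-262) + 286033) = 207268*(-28296 + 286033) = 207268*257737 = 53420632516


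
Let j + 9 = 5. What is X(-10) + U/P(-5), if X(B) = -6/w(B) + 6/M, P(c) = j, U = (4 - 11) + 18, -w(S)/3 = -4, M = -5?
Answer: -89/20 ≈ -4.4500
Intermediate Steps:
w(S) = 12 (w(S) = -3*(-4) = 12)
U = 11 (U = -7 + 18 = 11)
j = -4 (j = -9 + 5 = -4)
P(c) = -4
X(B) = -17/10 (X(B) = -6/12 + 6/(-5) = -6*1/12 + 6*(-⅕) = -½ - 6/5 = -17/10)
X(-10) + U/P(-5) = -17/10 + 11/(-4) = -17/10 - ¼*11 = -17/10 - 11/4 = -89/20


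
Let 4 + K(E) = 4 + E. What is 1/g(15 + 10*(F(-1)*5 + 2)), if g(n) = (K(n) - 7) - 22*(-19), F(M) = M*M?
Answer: 1/496 ≈ 0.0020161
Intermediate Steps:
F(M) = M**2
K(E) = E (K(E) = -4 + (4 + E) = E)
g(n) = 411 + n (g(n) = (n - 7) - 22*(-19) = (-7 + n) + 418 = 411 + n)
1/g(15 + 10*(F(-1)*5 + 2)) = 1/(411 + (15 + 10*((-1)**2*5 + 2))) = 1/(411 + (15 + 10*(1*5 + 2))) = 1/(411 + (15 + 10*(5 + 2))) = 1/(411 + (15 + 10*7)) = 1/(411 + (15 + 70)) = 1/(411 + 85) = 1/496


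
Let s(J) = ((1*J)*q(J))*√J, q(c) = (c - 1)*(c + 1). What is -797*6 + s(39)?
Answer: -4782 + 59280*√39 ≈ 3.6542e+5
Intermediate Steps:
q(c) = (1 + c)*(-1 + c) (q(c) = (-1 + c)*(1 + c) = (1 + c)*(-1 + c))
s(J) = J^(3/2)*(-1 + J²) (s(J) = ((1*J)*(-1 + J²))*√J = (J*(-1 + J²))*√J = J^(3/2)*(-1 + J²))
-797*6 + s(39) = -797*6 + 39^(3/2)*(-1 + 39²) = -4782 + (39*√39)*(-1 + 1521) = -4782 + (39*√39)*1520 = -4782 + 59280*√39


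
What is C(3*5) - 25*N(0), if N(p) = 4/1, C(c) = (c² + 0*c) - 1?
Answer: 124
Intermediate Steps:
C(c) = -1 + c² (C(c) = (c² + 0) - 1 = c² - 1 = -1 + c²)
N(p) = 4 (N(p) = 4*1 = 4)
C(3*5) - 25*N(0) = (-1 + (3*5)²) - 25*4 = (-1 + 15²) - 100 = (-1 + 225) - 100 = 224 - 100 = 124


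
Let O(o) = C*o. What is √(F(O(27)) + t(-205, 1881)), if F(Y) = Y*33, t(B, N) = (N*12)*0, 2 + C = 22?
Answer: 18*√55 ≈ 133.49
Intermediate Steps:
C = 20 (C = -2 + 22 = 20)
O(o) = 20*o
t(B, N) = 0 (t(B, N) = (12*N)*0 = 0)
F(Y) = 33*Y
√(F(O(27)) + t(-205, 1881)) = √(33*(20*27) + 0) = √(33*540 + 0) = √(17820 + 0) = √17820 = 18*√55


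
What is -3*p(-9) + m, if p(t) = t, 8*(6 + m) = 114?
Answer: 141/4 ≈ 35.250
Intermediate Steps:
m = 33/4 (m = -6 + (1/8)*114 = -6 + 57/4 = 33/4 ≈ 8.2500)
-3*p(-9) + m = -3*(-9) + 33/4 = 27 + 33/4 = 141/4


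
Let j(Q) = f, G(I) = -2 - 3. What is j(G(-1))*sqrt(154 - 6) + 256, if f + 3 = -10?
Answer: 256 - 26*sqrt(37) ≈ 97.848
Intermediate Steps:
G(I) = -5
f = -13 (f = -3 - 10 = -13)
j(Q) = -13
j(G(-1))*sqrt(154 - 6) + 256 = -13*sqrt(154 - 6) + 256 = -26*sqrt(37) + 256 = 256 - 26*sqrt(37)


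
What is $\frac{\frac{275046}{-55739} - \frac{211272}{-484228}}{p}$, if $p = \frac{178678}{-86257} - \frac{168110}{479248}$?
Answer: $\frac{209119188832504670720}{112608088318592761487} \approx 1.8571$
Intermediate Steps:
$p = - \frac{50065869207}{20669247368}$ ($p = 178678 \left(- \frac{1}{86257}\right) - \frac{84055}{239624} = - \frac{178678}{86257} - \frac{84055}{239624} = - \frac{50065869207}{20669247368} \approx -2.4222$)
$\frac{\frac{275046}{-55739} - \frac{211272}{-484228}}{p} = \frac{\frac{275046}{-55739} - \frac{211272}{-484228}}{- \frac{50065869207}{20669247368}} = \left(275046 \left(- \frac{1}{55739}\right) - - \frac{52818}{121057}\right) \left(- \frac{20669247368}{50065869207}\right) = \left(- \frac{275046}{55739} + \frac{52818}{121057}\right) \left(- \frac{20669247368}{50065869207}\right) = \left(- \frac{30352221120}{6747596123}\right) \left(- \frac{20669247368}{50065869207}\right) = \frac{209119188832504670720}{112608088318592761487}$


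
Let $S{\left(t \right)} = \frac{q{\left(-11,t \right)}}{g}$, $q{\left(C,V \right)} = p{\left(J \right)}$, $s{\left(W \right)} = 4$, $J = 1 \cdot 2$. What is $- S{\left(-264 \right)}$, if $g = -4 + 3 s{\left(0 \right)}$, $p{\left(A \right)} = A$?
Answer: $- \frac{1}{4} \approx -0.25$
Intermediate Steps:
$J = 2$
$q{\left(C,V \right)} = 2$
$g = 8$ ($g = -4 + 3 \cdot 4 = -4 + 12 = 8$)
$S{\left(t \right)} = \frac{1}{4}$ ($S{\left(t \right)} = \frac{2}{8} = 2 \cdot \frac{1}{8} = \frac{1}{4}$)
$- S{\left(-264 \right)} = \left(-1\right) \frac{1}{4} = - \frac{1}{4}$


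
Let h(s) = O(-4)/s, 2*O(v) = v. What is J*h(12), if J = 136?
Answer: -68/3 ≈ -22.667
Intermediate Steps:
O(v) = v/2
h(s) = -2/s (h(s) = ((½)*(-4))/s = -2/s)
J*h(12) = 136*(-2/12) = 136*(-2*1/12) = 136*(-⅙) = -68/3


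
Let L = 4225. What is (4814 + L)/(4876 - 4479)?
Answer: 9039/397 ≈ 22.768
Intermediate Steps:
(4814 + L)/(4876 - 4479) = (4814 + 4225)/(4876 - 4479) = 9039/397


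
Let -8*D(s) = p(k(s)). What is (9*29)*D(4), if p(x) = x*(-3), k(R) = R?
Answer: 783/2 ≈ 391.50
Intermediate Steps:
p(x) = -3*x
D(s) = 3*s/8 (D(s) = -(-3)*s/8 = 3*s/8)
(9*29)*D(4) = (9*29)*((3/8)*4) = 261*(3/2) = 783/2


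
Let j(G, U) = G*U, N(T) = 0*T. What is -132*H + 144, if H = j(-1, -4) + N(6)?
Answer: -384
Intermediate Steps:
N(T) = 0
H = 4 (H = -1*(-4) + 0 = 4 + 0 = 4)
-132*H + 144 = -132*4 + 144 = -528 + 144 = -384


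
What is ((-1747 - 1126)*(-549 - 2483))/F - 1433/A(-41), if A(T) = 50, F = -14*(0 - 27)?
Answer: 217502563/9450 ≈ 23016.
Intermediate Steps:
F = 378 (F = -14*(-27) = 378)
((-1747 - 1126)*(-549 - 2483))/F - 1433/A(-41) = ((-1747 - 1126)*(-549 - 2483))/378 - 1433/50 = -2873*(-3032)*(1/378) - 1433*1/50 = 8710936*(1/378) - 1433/50 = 4355468/189 - 1433/50 = 217502563/9450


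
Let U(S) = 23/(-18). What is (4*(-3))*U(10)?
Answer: 46/3 ≈ 15.333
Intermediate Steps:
U(S) = -23/18 (U(S) = 23*(-1/18) = -23/18)
(4*(-3))*U(10) = (4*(-3))*(-23/18) = -12*(-23/18) = 46/3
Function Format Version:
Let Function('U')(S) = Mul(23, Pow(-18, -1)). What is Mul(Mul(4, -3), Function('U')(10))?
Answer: Rational(46, 3) ≈ 15.333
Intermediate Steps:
Function('U')(S) = Rational(-23, 18) (Function('U')(S) = Mul(23, Rational(-1, 18)) = Rational(-23, 18))
Mul(Mul(4, -3), Function('U')(10)) = Mul(Mul(4, -3), Rational(-23, 18)) = Mul(-12, Rational(-23, 18)) = Rational(46, 3)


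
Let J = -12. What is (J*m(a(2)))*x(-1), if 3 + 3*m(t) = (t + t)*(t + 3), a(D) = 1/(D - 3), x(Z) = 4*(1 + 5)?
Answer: 672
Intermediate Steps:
x(Z) = 24 (x(Z) = 4*6 = 24)
a(D) = 1/(-3 + D)
m(t) = -1 + 2*t*(3 + t)/3 (m(t) = -1 + ((t + t)*(t + 3))/3 = -1 + ((2*t)*(3 + t))/3 = -1 + (2*t*(3 + t))/3 = -1 + 2*t*(3 + t)/3)
(J*m(a(2)))*x(-1) = -12*(-1 + 2/(-3 + 2) + 2*(1/(-3 + 2))**2/3)*24 = -12*(-1 + 2/(-1) + 2*(1/(-1))**2/3)*24 = -12*(-1 + 2*(-1) + (2/3)*(-1)**2)*24 = -12*(-1 - 2 + (2/3)*1)*24 = -12*(-1 - 2 + 2/3)*24 = -12*(-7/3)*24 = 28*24 = 672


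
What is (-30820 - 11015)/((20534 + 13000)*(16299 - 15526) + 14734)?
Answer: -41835/25936516 ≈ -0.0016130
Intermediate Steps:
(-30820 - 11015)/((20534 + 13000)*(16299 - 15526) + 14734) = -41835/(33534*773 + 14734) = -41835/(25921782 + 14734) = -41835/25936516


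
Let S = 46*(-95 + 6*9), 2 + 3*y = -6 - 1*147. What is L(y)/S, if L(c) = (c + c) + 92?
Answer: 17/2829 ≈ 0.0060092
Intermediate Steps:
y = -155/3 (y = -2/3 + (-6 - 1*147)/3 = -2/3 + (-6 - 147)/3 = -2/3 + (1/3)*(-153) = -2/3 - 51 = -155/3 ≈ -51.667)
S = -1886 (S = 46*(-95 + 54) = 46*(-41) = -1886)
L(c) = 92 + 2*c (L(c) = 2*c + 92 = 92 + 2*c)
L(y)/S = (92 + 2*(-155/3))/(-1886) = (92 - 310/3)*(-1/1886) = -34/3*(-1/1886) = 17/2829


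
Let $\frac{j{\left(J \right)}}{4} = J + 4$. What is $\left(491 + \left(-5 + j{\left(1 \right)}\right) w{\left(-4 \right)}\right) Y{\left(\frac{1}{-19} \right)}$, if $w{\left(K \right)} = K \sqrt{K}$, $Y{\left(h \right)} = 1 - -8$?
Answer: $4419 - 1080 i \approx 4419.0 - 1080.0 i$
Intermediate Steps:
$Y{\left(h \right)} = 9$ ($Y{\left(h \right)} = 1 + 8 = 9$)
$w{\left(K \right)} = K^{\frac{3}{2}}$
$j{\left(J \right)} = 16 + 4 J$ ($j{\left(J \right)} = 4 \left(J + 4\right) = 4 \left(4 + J\right) = 16 + 4 J$)
$\left(491 + \left(-5 + j{\left(1 \right)}\right) w{\left(-4 \right)}\right) Y{\left(\frac{1}{-19} \right)} = \left(491 + \left(-5 + \left(16 + 4 \cdot 1\right)\right) \left(-4\right)^{\frac{3}{2}}\right) 9 = \left(491 + \left(-5 + \left(16 + 4\right)\right) \left(- 8 i\right)\right) 9 = \left(491 + \left(-5 + 20\right) \left(- 8 i\right)\right) 9 = \left(491 + 15 \left(- 8 i\right)\right) 9 = \left(491 - 120 i\right) 9 = 4419 - 1080 i$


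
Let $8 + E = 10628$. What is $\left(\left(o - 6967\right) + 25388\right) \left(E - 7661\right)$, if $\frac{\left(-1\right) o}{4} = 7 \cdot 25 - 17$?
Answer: $52637651$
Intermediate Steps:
$E = 10620$ ($E = -8 + 10628 = 10620$)
$o = -632$ ($o = - 4 \left(7 \cdot 25 - 17\right) = - 4 \left(175 - 17\right) = \left(-4\right) 158 = -632$)
$\left(\left(o - 6967\right) + 25388\right) \left(E - 7661\right) = \left(\left(-632 - 6967\right) + 25388\right) \left(10620 - 7661\right) = \left(\left(-632 - 6967\right) + 25388\right) 2959 = \left(-7599 + 25388\right) 2959 = 17789 \cdot 2959 = 52637651$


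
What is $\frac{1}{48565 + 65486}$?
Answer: $\frac{1}{114051} \approx 8.768 \cdot 10^{-6}$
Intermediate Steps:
$\frac{1}{48565 + 65486} = \frac{1}{114051}$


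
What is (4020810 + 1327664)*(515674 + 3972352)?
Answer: 24004090372324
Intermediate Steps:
(4020810 + 1327664)*(515674 + 3972352) = 5348474*4488026 = 24004090372324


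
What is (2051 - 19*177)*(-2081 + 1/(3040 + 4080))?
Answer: 1214970958/445 ≈ 2.7303e+6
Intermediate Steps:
(2051 - 19*177)*(-2081 + 1/(3040 + 4080)) = (2051 - 3363)*(-2081 + 1/7120) = -1312*(-2081 + 1/7120) = -1312*(-14816719/7120) = 1214970958/445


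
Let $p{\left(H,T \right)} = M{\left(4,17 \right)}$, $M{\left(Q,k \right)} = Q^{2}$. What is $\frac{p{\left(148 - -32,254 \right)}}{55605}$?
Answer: $\frac{16}{55605} \approx 0.00028774$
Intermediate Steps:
$p{\left(H,T \right)} = 16$ ($p{\left(H,T \right)} = 4^{2} = 16$)
$\frac{p{\left(148 - -32,254 \right)}}{55605} = \frac{16}{55605}$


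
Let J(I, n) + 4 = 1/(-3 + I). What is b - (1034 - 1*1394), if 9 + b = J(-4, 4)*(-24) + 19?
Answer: 3286/7 ≈ 469.43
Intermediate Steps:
J(I, n) = -4 + 1/(-3 + I)
b = 766/7 (b = -9 + (((13 - 4*(-4))/(-3 - 4))*(-24) + 19) = -9 + (((13 + 16)/(-7))*(-24) + 19) = -9 + (-⅐*29*(-24) + 19) = -9 + (-29/7*(-24) + 19) = -9 + (696/7 + 19) = -9 + 829/7 = 766/7 ≈ 109.43)
b - (1034 - 1*1394) = 766/7 - (1034 - 1*1394) = 766/7 - (1034 - 1394) = 766/7 - 1*(-360) = 766/7 + 360 = 3286/7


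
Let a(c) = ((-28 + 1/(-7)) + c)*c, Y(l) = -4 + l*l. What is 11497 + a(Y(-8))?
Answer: 93859/7 ≈ 13408.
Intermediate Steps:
Y(l) = -4 + l²
a(c) = c*(-197/7 + c) (a(c) = ((-28 - ⅐) + c)*c = (-197/7 + c)*c = c*(-197/7 + c))
11497 + a(Y(-8)) = 11497 + (-4 + (-8)²)*(-197 + 7*(-4 + (-8)²))/7 = 11497 + (-4 + 64)*(-197 + 7*(-4 + 64))/7 = 11497 + (⅐)*60*(-197 + 7*60) = 11497 + (⅐)*60*(-197 + 420) = 11497 + (⅐)*60*223 = 11497 + 13380/7 = 93859/7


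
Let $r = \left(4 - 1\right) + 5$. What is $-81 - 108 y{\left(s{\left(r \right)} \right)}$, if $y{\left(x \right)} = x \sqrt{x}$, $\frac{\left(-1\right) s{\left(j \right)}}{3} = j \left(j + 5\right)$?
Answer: $-81 + 67392 i \sqrt{78} \approx -81.0 + 5.9519 \cdot 10^{5} i$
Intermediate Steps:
$r = 8$ ($r = 3 + 5 = 8$)
$s{\left(j \right)} = - 3 j \left(5 + j\right)$ ($s{\left(j \right)} = - 3 j \left(j + 5\right) = - 3 j \left(5 + j\right)$)
$y{\left(x \right)} = x^{\frac{3}{2}}$
$-81 - 108 y{\left(s{\left(r \right)} \right)} = -81 - 108 \left(\left(-3\right) 8 \left(5 + 8\right)\right)^{\frac{3}{2}} = -81 - 108 \left(\left(-3\right) 8 \cdot 13\right)^{\frac{3}{2}} = -81 - 108 \left(-312\right)^{\frac{3}{2}} = -81 - 108 \left(- 624 i \sqrt{78}\right) = -81 + 67392 i \sqrt{78}$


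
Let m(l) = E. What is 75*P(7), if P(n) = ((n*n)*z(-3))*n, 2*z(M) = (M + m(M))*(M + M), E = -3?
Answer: 463050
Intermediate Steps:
m(l) = -3
z(M) = M*(-3 + M) (z(M) = ((M - 3)*(M + M))/2 = ((-3 + M)*(2*M))/2 = (2*M*(-3 + M))/2 = M*(-3 + M))
P(n) = 18*n³ (P(n) = ((n*n)*(-3*(-3 - 3)))*n = (n²*(-3*(-6)))*n = (n²*18)*n = (18*n²)*n = 18*n³)
75*P(7) = 75*(18*7³) = 75*(18*343) = 75*6174 = 463050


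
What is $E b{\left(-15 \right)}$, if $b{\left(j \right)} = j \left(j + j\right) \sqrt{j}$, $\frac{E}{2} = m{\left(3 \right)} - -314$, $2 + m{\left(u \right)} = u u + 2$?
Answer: $290700 i \sqrt{15} \approx 1.1259 \cdot 10^{6} i$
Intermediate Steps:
$m{\left(u \right)} = u^{2}$ ($m{\left(u \right)} = -2 + \left(u u + 2\right) = -2 + \left(u^{2} + 2\right) = -2 + \left(2 + u^{2}\right) = u^{2}$)
$E = 646$ ($E = 2 \left(3^{2} - -314\right) = 2 \left(9 + 314\right) = 2 \cdot 323 = 646$)
$b{\left(j \right)} = 2 j^{\frac{5}{2}}$ ($b{\left(j \right)} = j 2 j \sqrt{j} = 2 j^{2} \sqrt{j} = 2 j^{\frac{5}{2}}$)
$E b{\left(-15 \right)} = 646 \cdot 2 \left(-15\right)^{\frac{5}{2}} = 646 \cdot 2 \cdot 225 i \sqrt{15} = 646 \cdot 450 i \sqrt{15} = 290700 i \sqrt{15}$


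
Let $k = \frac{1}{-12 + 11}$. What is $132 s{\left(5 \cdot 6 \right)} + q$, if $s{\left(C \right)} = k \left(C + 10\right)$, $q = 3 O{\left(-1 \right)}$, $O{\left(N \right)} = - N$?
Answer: $-5277$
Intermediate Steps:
$k = -1$ ($k = \frac{1}{-1} = -1$)
$q = 3$ ($q = 3 \left(\left(-1\right) \left(-1\right)\right) = 3 \cdot 1 = 3$)
$s{\left(C \right)} = -10 - C$ ($s{\left(C \right)} = - (C + 10) = - (10 + C) = -10 - C$)
$132 s{\left(5 \cdot 6 \right)} + q = 132 \left(-10 - 5 \cdot 6\right) + 3 = 132 \left(-10 - 30\right) + 3 = 132 \left(-40\right) + 3 = -5280 + 3 = -5277$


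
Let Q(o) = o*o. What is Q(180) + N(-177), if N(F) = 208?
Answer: 32608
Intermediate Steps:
Q(o) = o**2
Q(180) + N(-177) = 180**2 + 208 = 32400 + 208 = 32608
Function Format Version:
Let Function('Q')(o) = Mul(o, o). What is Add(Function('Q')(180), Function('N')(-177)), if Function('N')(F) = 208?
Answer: 32608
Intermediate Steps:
Function('Q')(o) = Pow(o, 2)
Add(Function('Q')(180), Function('N')(-177)) = Add(Pow(180, 2), 208) = Add(32400, 208) = 32608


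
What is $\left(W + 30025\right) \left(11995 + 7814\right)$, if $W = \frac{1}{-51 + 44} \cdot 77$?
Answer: $594547326$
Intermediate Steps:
$W = -11$ ($W = \frac{1}{-7} \cdot 77 = \left(- \frac{1}{7}\right) 77 = -11$)
$\left(W + 30025\right) \left(11995 + 7814\right) = \left(-11 + 30025\right) \left(11995 + 7814\right) = 30014 \cdot 19809 = 594547326$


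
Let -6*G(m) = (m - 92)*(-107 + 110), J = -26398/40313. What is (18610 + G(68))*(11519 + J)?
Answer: 8646921770478/40313 ≈ 2.1449e+8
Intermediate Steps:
J = -26398/40313 (J = -26398*1/40313 = -26398/40313 ≈ -0.65483)
G(m) = 46 - m/2 (G(m) = -(m - 92)*(-107 + 110)/6 = -(-92 + m)*3/6 = -(-276 + 3*m)/6 = 46 - m/2)
(18610 + G(68))*(11519 + J) = (18610 + (46 - 1/2*68))*(11519 - 26398/40313) = (18610 + (46 - 34))*(464339049/40313) = (18610 + 12)*(464339049/40313) = 18622*(464339049/40313) = 8646921770478/40313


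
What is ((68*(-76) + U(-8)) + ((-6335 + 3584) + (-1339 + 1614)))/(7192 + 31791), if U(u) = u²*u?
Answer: -8156/38983 ≈ -0.20922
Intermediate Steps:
U(u) = u³
((68*(-76) + U(-8)) + ((-6335 + 3584) + (-1339 + 1614)))/(7192 + 31791) = ((68*(-76) + (-8)³) + ((-6335 + 3584) + (-1339 + 1614)))/(7192 + 31791) = ((-5168 - 512) + (-2751 + 275))/38983 = (-5680 - 2476)*(1/38983) = -8156*1/38983 = -8156/38983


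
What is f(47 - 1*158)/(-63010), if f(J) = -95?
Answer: 19/12602 ≈ 0.0015077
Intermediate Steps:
f(47 - 1*158)/(-63010) = -95/(-63010) = -95*(-1/63010) = 19/12602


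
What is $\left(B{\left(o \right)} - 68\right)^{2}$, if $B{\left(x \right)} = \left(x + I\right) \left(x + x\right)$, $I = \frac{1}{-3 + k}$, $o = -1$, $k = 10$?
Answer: $\frac{215296}{49} \approx 4393.8$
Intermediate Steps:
$I = \frac{1}{7}$ ($I = \frac{1}{-3 + 10} = \frac{1}{7} \approx 0.14286$)
$B{\left(x \right)} = 2 x \left(\frac{1}{7} + x\right)$ ($B{\left(x \right)} = \left(x + \frac{1}{7}\right) \left(x + x\right) = \left(\frac{1}{7} + x\right) 2 x = 2 x \left(\frac{1}{7} + x\right)$)
$\left(B{\left(o \right)} - 68\right)^{2} = \left(\frac{2}{7} \left(-1\right) \left(1 + 7 \left(-1\right)\right) - 68\right)^{2} = \left(\frac{2}{7} \left(-1\right) \left(1 - 7\right) - 68\right)^{2} = \left(\frac{2}{7} \left(-1\right) \left(-6\right) - 68\right)^{2} = \left(\frac{12}{7} - 68\right)^{2} = \left(- \frac{464}{7}\right)^{2} = \frac{215296}{49}$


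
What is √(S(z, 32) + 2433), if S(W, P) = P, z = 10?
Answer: √2465 ≈ 49.649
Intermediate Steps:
√(S(z, 32) + 2433) = √(32 + 2433) = √2465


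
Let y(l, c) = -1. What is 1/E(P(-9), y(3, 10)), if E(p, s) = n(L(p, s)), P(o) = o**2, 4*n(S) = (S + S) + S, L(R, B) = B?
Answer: -4/3 ≈ -1.3333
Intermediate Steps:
n(S) = 3*S/4 (n(S) = ((S + S) + S)/4 = (2*S + S)/4 = (3*S)/4 = 3*S/4)
E(p, s) = 3*s/4
1/E(P(-9), y(3, 10)) = 1/((3/4)*(-1)) = 1/(-3/4) = -4/3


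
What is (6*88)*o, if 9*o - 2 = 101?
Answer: 18128/3 ≈ 6042.7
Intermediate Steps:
o = 103/9 (o = 2/9 + (⅑)*101 = 2/9 + 101/9 = 103/9 ≈ 11.444)
(6*88)*o = (6*88)*(103/9) = 528*(103/9) = 18128/3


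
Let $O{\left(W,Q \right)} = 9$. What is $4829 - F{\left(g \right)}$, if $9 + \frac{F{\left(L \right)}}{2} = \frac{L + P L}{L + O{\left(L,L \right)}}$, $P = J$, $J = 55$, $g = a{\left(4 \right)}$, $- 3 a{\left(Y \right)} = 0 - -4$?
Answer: $\frac{111929}{23} \approx 4866.5$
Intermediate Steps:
$a{\left(Y \right)} = - \frac{4}{3}$ ($a{\left(Y \right)} = - \frac{0 - -4}{3} = - \frac{0 + 4}{3} = \left(- \frac{1}{3}\right) 4 = - \frac{4}{3}$)
$g = - \frac{4}{3} \approx -1.3333$
$P = 55$
$F{\left(L \right)} = -18 + \frac{112 L}{9 + L}$ ($F{\left(L \right)} = -18 + 2 \frac{L + 55 L}{L + 9} = -18 + 2 \frac{56 L}{9 + L} = -18 + \frac{112 L}{9 + L}$)
$4829 - F{\left(g \right)} = 4829 - \frac{2 \left(-81 + 47 \left(- \frac{4}{3}\right)\right)}{9 - \frac{4}{3}} = 4829 - \frac{2 \left(-81 - \frac{188}{3}\right)}{\frac{23}{3}} = 4829 - 2 \cdot \frac{3}{23} \left(- \frac{431}{3}\right) = 4829 - - \frac{862}{23} = 4829 + \frac{862}{23} = \frac{111929}{23}$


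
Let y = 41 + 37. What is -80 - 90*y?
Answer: -7100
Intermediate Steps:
y = 78
-80 - 90*y = -80 - 90*78 = -80 - 7020 = -7100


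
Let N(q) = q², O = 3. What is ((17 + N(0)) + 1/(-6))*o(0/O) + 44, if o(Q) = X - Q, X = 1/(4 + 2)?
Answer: 1685/36 ≈ 46.806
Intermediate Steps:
X = ⅙ (X = 1/6 = ⅙ ≈ 0.16667)
o(Q) = ⅙ - Q
((17 + N(0)) + 1/(-6))*o(0/O) + 44 = ((17 + 0²) + 1/(-6))*(⅙ - 0/3) + 44 = ((17 + 0) - ⅙)*(⅙ - 0/3) + 44 = (17 - ⅙)*(⅙ - 1*0) + 44 = 101*(⅙ + 0)/6 + 44 = (101/6)*(⅙) + 44 = 101/36 + 44 = 1685/36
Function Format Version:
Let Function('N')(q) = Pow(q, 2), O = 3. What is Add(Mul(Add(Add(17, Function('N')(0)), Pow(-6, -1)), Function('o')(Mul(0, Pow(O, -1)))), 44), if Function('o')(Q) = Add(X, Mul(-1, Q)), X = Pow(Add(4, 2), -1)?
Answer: Rational(1685, 36) ≈ 46.806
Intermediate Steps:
X = Rational(1, 6) (X = Pow(6, -1) = Rational(1, 6) ≈ 0.16667)
Function('o')(Q) = Add(Rational(1, 6), Mul(-1, Q))
Add(Mul(Add(Add(17, Function('N')(0)), Pow(-6, -1)), Function('o')(Mul(0, Pow(O, -1)))), 44) = Add(Mul(Add(Add(17, Pow(0, 2)), Pow(-6, -1)), Add(Rational(1, 6), Mul(-1, Mul(0, Pow(3, -1))))), 44) = Add(Mul(Add(Add(17, 0), Rational(-1, 6)), Add(Rational(1, 6), Mul(-1, Mul(0, Rational(1, 3))))), 44) = Add(Mul(Add(17, Rational(-1, 6)), Add(Rational(1, 6), Mul(-1, 0))), 44) = Add(Mul(Rational(101, 6), Add(Rational(1, 6), 0)), 44) = Add(Mul(Rational(101, 6), Rational(1, 6)), 44) = Add(Rational(101, 36), 44) = Rational(1685, 36)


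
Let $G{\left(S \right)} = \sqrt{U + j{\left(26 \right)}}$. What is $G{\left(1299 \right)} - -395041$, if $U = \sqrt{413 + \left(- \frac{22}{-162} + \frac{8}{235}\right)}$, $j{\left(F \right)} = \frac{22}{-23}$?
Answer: $395041 + \frac{\sqrt{-251494650 + 497260 \sqrt{115512605}}}{16215} \approx 3.9505 \cdot 10^{5}$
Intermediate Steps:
$j{\left(F \right)} = - \frac{22}{23}$ ($j{\left(F \right)} = 22 \left(- \frac{1}{23}\right) = - \frac{22}{23}$)
$U = \frac{4 \sqrt{115512605}}{2115}$ ($U = \sqrt{413 + \left(\left(-22\right) \left(- \frac{1}{162}\right) + 8 \cdot \frac{1}{235}\right)} = \sqrt{413 + \left(\frac{11}{81} + \frac{8}{235}\right)} = \sqrt{413 + \frac{3233}{19035}} = \sqrt{\frac{7864688}{19035}} = \frac{4 \sqrt{115512605}}{2115} \approx 20.327$)
$G{\left(S \right)} = \sqrt{- \frac{22}{23} + \frac{4 \sqrt{115512605}}{2115}}$ ($G{\left(S \right)} = \sqrt{\frac{4 \sqrt{115512605}}{2115} - \frac{22}{23}} = \sqrt{- \frac{22}{23} + \frac{4 \sqrt{115512605}}{2115}}$)
$G{\left(1299 \right)} - -395041 = \frac{\sqrt{-251494650 + 497260 \sqrt{115512605}}}{16215} - -395041 = \frac{\sqrt{-251494650 + 497260 \sqrt{115512605}}}{16215} + 395041 = 395041 + \frac{\sqrt{-251494650 + 497260 \sqrt{115512605}}}{16215}$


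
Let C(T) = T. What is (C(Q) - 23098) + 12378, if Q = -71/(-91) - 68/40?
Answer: -9756037/910 ≈ -10721.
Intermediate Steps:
Q = -837/910 (Q = -71*(-1/91) - 68*1/40 = 71/91 - 17/10 = -837/910 ≈ -0.91978)
(C(Q) - 23098) + 12378 = (-837/910 - 23098) + 12378 = -21020017/910 + 12378 = -9756037/910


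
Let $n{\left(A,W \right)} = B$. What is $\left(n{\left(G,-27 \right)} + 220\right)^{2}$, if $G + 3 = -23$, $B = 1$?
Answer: $48841$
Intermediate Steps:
$G = -26$ ($G = -3 - 23 = -26$)
$n{\left(A,W \right)} = 1$
$\left(n{\left(G,-27 \right)} + 220\right)^{2} = \left(1 + 220\right)^{2} = 221^{2} = 48841$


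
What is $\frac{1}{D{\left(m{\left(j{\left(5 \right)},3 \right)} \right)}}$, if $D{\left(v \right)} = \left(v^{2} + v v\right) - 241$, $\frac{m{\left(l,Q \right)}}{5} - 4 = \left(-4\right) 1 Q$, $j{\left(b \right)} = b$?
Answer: $\frac{1}{2959} \approx 0.00033795$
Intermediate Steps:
$m{\left(l,Q \right)} = 20 - 20 Q$ ($m{\left(l,Q \right)} = 20 + 5 \left(-4\right) 1 Q = 20 + 5 \left(- 4 Q\right) = 20 - 20 Q$)
$D{\left(v \right)} = -241 + 2 v^{2}$ ($D{\left(v \right)} = \left(v^{2} + v^{2}\right) - 241 = 2 v^{2} - 241 = -241 + 2 v^{2}$)
$\frac{1}{D{\left(m{\left(j{\left(5 \right)},3 \right)} \right)}} = \frac{1}{-241 + 2 \left(20 - 60\right)^{2}} = \frac{1}{-241 + 2 \left(-40\right)^{2}} = \frac{1}{-241 + 2 \cdot 1600} = \frac{1}{-241 + 3200} = \frac{1}{2959}$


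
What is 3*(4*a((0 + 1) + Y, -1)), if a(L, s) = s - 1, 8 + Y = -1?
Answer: -24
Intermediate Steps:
Y = -9 (Y = -8 - 1 = -9)
a(L, s) = -1 + s
3*(4*a((0 + 1) + Y, -1)) = 3*(4*(-1 - 1)) = 3*(4*(-2)) = 3*(-8) = -24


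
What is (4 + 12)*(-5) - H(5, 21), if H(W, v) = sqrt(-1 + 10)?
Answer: -83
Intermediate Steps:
H(W, v) = 3 (H(W, v) = sqrt(9) = 3)
(4 + 12)*(-5) - H(5, 21) = (4 + 12)*(-5) - 1*3 = 16*(-5) - 3 = -80 - 3 = -83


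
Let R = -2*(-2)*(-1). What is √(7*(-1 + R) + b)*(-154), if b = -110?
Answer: -154*I*√145 ≈ -1854.4*I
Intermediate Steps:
R = -4 (R = 4*(-1) = -4)
√(7*(-1 + R) + b)*(-154) = √(7*(-1 - 4) - 110)*(-154) = √(7*(-5) - 110)*(-154) = √(-35 - 110)*(-154) = √(-145)*(-154) = (I*√145)*(-154) = -154*I*√145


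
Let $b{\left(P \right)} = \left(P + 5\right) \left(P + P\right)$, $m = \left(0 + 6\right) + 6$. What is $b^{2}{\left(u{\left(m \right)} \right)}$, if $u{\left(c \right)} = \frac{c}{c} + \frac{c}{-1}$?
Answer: $17424$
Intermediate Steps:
$m = 12$ ($m = 6 + 6 = 12$)
$u{\left(c \right)} = 1 - c$ ($u{\left(c \right)} = 1 + c \left(-1\right) = 1 - c$)
$b{\left(P \right)} = 2 P \left(5 + P\right)$ ($b{\left(P \right)} = \left(5 + P\right) 2 P = 2 P \left(5 + P\right)$)
$b^{2}{\left(u{\left(m \right)} \right)} = \left(2 \left(1 - 12\right) \left(5 + \left(1 - 12\right)\right)\right)^{2} = \left(2 \left(-11\right) \left(5 - 11\right)\right)^{2} = \left(2 \left(-11\right) \left(-6\right)\right)^{2} = 132^{2} = 17424$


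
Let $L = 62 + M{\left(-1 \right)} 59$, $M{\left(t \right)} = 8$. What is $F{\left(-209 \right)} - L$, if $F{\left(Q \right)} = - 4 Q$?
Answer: $302$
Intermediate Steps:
$L = 534$ ($L = 62 + 8 \cdot 59 = 62 + 472 = 534$)
$F{\left(-209 \right)} - L = \left(-4\right) \left(-209\right) - 534 = 836 - 534 = 302$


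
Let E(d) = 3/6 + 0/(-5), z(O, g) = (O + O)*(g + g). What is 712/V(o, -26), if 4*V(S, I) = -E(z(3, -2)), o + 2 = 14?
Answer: -5696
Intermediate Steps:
z(O, g) = 4*O*g (z(O, g) = (2*O)*(2*g) = 4*O*g)
o = 12 (o = -2 + 14 = 12)
E(d) = ½ (E(d) = 3*(⅙) + 0*(-⅕) = ½ + 0 = ½)
V(S, I) = -⅛ (V(S, I) = (-1*½)/4 = (¼)*(-½) = -⅛)
712/V(o, -26) = 712/(-⅛) = 712*(-8) = -5696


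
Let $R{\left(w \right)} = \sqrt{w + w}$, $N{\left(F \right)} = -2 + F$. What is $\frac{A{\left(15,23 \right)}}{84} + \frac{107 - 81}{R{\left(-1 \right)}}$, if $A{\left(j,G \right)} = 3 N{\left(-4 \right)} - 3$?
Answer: $- \frac{1}{4} - 13 i \sqrt{2} \approx -0.25 - 18.385 i$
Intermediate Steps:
$R{\left(w \right)} = \sqrt{2} \sqrt{w}$ ($R{\left(w \right)} = \sqrt{2 w} = \sqrt{2} \sqrt{w}$)
$A{\left(j,G \right)} = -21$ ($A{\left(j,G \right)} = 3 \left(-2 - 4\right) - 3 = 3 \left(-6\right) - 3 = -18 - 3 = -21$)
$\frac{A{\left(15,23 \right)}}{84} + \frac{107 - 81}{R{\left(-1 \right)}} = - \frac{21}{84} + \frac{107 - 81}{\sqrt{2} \sqrt{-1}} = \left(-21\right) \frac{1}{84} + \frac{26}{\sqrt{2} i} = - \frac{1}{4} + \frac{26}{i \sqrt{2}} = - \frac{1}{4} + 26 \left(- \frac{i \sqrt{2}}{2}\right) = - \frac{1}{4} - 13 i \sqrt{2}$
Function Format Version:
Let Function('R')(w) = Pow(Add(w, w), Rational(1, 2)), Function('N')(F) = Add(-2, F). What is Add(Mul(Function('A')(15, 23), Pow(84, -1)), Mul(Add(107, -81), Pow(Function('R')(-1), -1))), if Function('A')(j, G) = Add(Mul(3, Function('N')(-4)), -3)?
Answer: Add(Rational(-1, 4), Mul(-13, I, Pow(2, Rational(1, 2)))) ≈ Add(-0.25000, Mul(-18.385, I))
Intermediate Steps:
Function('R')(w) = Mul(Pow(2, Rational(1, 2)), Pow(w, Rational(1, 2))) (Function('R')(w) = Pow(Mul(2, w), Rational(1, 2)) = Mul(Pow(2, Rational(1, 2)), Pow(w, Rational(1, 2))))
Function('A')(j, G) = -21 (Function('A')(j, G) = Add(Mul(3, Add(-2, -4)), -3) = Add(Mul(3, -6), -3) = Add(-18, -3) = -21)
Add(Mul(Function('A')(15, 23), Pow(84, -1)), Mul(Add(107, -81), Pow(Function('R')(-1), -1))) = Add(Mul(-21, Pow(84, -1)), Mul(Add(107, -81), Pow(Mul(Pow(2, Rational(1, 2)), Pow(-1, Rational(1, 2))), -1))) = Add(Mul(-21, Rational(1, 84)), Mul(26, Pow(Mul(Pow(2, Rational(1, 2)), I), -1))) = Add(Rational(-1, 4), Mul(26, Pow(Mul(I, Pow(2, Rational(1, 2))), -1))) = Add(Rational(-1, 4), Mul(26, Mul(Rational(-1, 2), I, Pow(2, Rational(1, 2))))) = Add(Rational(-1, 4), Mul(-13, I, Pow(2, Rational(1, 2))))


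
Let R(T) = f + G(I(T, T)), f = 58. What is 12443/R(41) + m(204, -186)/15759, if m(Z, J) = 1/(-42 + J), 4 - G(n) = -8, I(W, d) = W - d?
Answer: 22354172983/125756820 ≈ 177.76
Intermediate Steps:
G(n) = 12 (G(n) = 4 - 1*(-8) = 4 + 8 = 12)
R(T) = 70 (R(T) = 58 + 12 = 70)
12443/R(41) + m(204, -186)/15759 = 12443/70 + 1/(-42 - 186*15759) = 12443*(1/70) + (1/15759)/(-228) = 12443/70 - 1/228*1/15759 = 12443/70 - 1/3593052 = 22354172983/125756820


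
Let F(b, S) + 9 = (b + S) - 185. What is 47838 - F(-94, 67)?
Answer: 48059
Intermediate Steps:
F(b, S) = -194 + S + b (F(b, S) = -9 + ((b + S) - 185) = -9 + ((S + b) - 185) = -9 + (-185 + S + b) = -194 + S + b)
47838 - F(-94, 67) = 47838 - (-194 + 67 - 94) = 47838 - 1*(-221) = 47838 + 221 = 48059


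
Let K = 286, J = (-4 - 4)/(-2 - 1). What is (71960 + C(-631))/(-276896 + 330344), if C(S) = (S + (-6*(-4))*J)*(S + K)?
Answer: 267575/53448 ≈ 5.0063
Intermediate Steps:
J = 8/3 (J = -8/(-3) = -8*(-⅓) = 8/3 ≈ 2.6667)
C(S) = (64 + S)*(286 + S) (C(S) = (S - 6*(-4)*(8/3))*(S + 286) = (S + 24*(8/3))*(286 + S) = (S + 64)*(286 + S) = (64 + S)*(286 + S))
(71960 + C(-631))/(-276896 + 330344) = (71960 + (18304 + (-631)² + 350*(-631)))/(-276896 + 330344) = (71960 + (18304 + 398161 - 220850))/53448 = (71960 + 195615)*(1/53448) = 267575*(1/53448) = 267575/53448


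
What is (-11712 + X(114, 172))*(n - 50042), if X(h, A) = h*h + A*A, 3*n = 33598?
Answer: -3596986304/3 ≈ -1.1990e+9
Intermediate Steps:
n = 33598/3 (n = (⅓)*33598 = 33598/3 ≈ 11199.)
X(h, A) = A² + h² (X(h, A) = h² + A² = A² + h²)
(-11712 + X(114, 172))*(n - 50042) = (-11712 + (172² + 114²))*(33598/3 - 50042) = (-11712 + (29584 + 12996))*(-116528/3) = (-11712 + 42580)*(-116528/3) = 30868*(-116528/3) = -3596986304/3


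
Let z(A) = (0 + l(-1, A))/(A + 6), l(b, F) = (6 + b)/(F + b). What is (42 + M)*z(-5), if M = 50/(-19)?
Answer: -1870/57 ≈ -32.807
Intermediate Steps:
M = -50/19 (M = 50*(-1/19) = -50/19 ≈ -2.6316)
l(b, F) = (6 + b)/(F + b)
z(A) = 5/((-1 + A)*(6 + A)) (z(A) = (0 + (6 - 1)/(A - 1))/(A + 6) = (0 + 5/(-1 + A))/(6 + A) = (5/(-1 + A))/(6 + A) = 5/((-1 + A)*(6 + A)))
(42 + M)*z(-5) = (42 - 50/19)*(5/((-1 - 5)*(6 - 5))) = 748*(5/(-6*1))/19 = 748*(5*(-⅙)*1)/19 = (748/19)*(-⅚) = -1870/57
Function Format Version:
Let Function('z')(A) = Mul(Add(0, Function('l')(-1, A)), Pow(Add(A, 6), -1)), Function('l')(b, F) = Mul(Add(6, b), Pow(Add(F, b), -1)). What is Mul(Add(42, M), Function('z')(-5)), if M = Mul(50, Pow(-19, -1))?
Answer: Rational(-1870, 57) ≈ -32.807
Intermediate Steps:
M = Rational(-50, 19) (M = Mul(50, Rational(-1, 19)) = Rational(-50, 19) ≈ -2.6316)
Function('l')(b, F) = Mul(Pow(Add(F, b), -1), Add(6, b))
Function('z')(A) = Mul(5, Pow(Add(-1, A), -1), Pow(Add(6, A), -1)) (Function('z')(A) = Mul(Add(0, Mul(Pow(Add(A, -1), -1), Add(6, -1))), Pow(Add(A, 6), -1)) = Mul(Add(0, Mul(Pow(Add(-1, A), -1), 5)), Pow(Add(6, A), -1)) = Mul(Add(0, Mul(5, Pow(Add(-1, A), -1))), Pow(Add(6, A), -1)) = Mul(Mul(5, Pow(Add(-1, A), -1)), Pow(Add(6, A), -1)) = Mul(5, Pow(Add(-1, A), -1), Pow(Add(6, A), -1)))
Mul(Add(42, M), Function('z')(-5)) = Mul(Add(42, Rational(-50, 19)), Mul(5, Pow(Add(-1, -5), -1), Pow(Add(6, -5), -1))) = Mul(Rational(748, 19), Mul(5, Pow(-6, -1), Pow(1, -1))) = Mul(Rational(748, 19), Mul(5, Rational(-1, 6), 1)) = Mul(Rational(748, 19), Rational(-5, 6)) = Rational(-1870, 57)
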